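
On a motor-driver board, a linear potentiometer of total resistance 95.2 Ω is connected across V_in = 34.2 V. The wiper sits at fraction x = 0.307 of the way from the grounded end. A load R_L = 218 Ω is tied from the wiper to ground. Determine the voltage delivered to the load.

Lower segment x·R_p = 29.23 Ω; upper segment (1−x)·R_p = 65.97 Ω.
Lower segment in parallel with the load: 29.23 ‖ 218 = 25.77 Ω.
Loaded-divider output: V_out = 34.2 × 0.2809 = 9.607 V.

V_out ≈ 9.61 V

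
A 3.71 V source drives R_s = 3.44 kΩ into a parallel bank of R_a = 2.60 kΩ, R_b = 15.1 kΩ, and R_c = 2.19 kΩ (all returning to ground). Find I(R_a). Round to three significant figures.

Parallel bank: R_p = 1/(1/2.60 + 1/15.1 + 1/2.19) = 1.102 kΩ.
V_A = 3.71 × 1.102/4.542 = 0.9001 V.
Branch current I = V_A/R_a = 0.9001/2.60 = 0.3462 mA.

I ≈ 0.346 mA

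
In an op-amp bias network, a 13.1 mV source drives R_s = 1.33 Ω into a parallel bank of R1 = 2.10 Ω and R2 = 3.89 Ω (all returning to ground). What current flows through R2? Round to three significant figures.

Equivalent of the parallel group: R_p = 1.364 Ω.
V_A = 13.1 × 1.364/2.694 = 6.632 mV.
I(R2) = V_A / R2 = 6.632/3.89 = 1.705 mA.

I ≈ 1.70 mA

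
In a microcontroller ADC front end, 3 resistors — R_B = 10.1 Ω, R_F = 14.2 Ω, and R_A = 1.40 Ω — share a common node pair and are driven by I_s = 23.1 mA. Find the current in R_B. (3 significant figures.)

Conductances: ΣG = 1/10.1 + 1/14.2 + 1/1.40 = 0.8837 (1/Ω).
Current divider: I(R_B) = I_s · G_k/ΣG = 23.1 × (0.09901/0.8837) = 23.1 × 0.1120 = 2.588 mA.

I ≈ 2.59 mA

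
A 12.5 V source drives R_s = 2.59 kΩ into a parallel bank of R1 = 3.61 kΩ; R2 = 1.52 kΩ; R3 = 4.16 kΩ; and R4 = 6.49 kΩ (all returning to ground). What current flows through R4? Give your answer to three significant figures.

Parallel bank: R_p = 1/(1/3.61 + 1/1.52 + 1/4.16 + 1/6.49) = 0.7522 kΩ.
Node voltage V_A = V_DC · R_p/(R_s + R_p) = 12.5 × 0.2251 = 2.813 V.
Branch current I = V_A/R4 = 2.813/6.49 = 0.4335 mA.

I ≈ 0.433 mA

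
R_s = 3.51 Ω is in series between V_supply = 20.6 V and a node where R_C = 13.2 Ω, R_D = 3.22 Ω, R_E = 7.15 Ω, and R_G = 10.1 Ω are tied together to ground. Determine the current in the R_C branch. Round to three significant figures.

Combine the parallel branches: R_p = (1/13.2 + 1/3.22 + 1/7.15 + 1/10.1)⁻¹ = 1.600 Ω.
V_A by voltage divider: V_A = 20.6 × 1.600/(3.51 + 1.600) = 6.449 V.
I(R_C) = V_A / R_C = 6.449/13.2 = 0.4885 A.
(Equivalently: I_total = 4.032 A, then current-divider fraction G_k/ΣG = 0.1212.)

I ≈ 0.489 A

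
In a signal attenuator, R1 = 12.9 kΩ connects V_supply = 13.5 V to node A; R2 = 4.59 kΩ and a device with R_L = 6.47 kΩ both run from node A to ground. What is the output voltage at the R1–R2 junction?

V_out ≈ 2.33 V

The load sits in parallel with R2, giving an effective lower resistance R2' = R2·R_L/(R2+R_L) = 2.685 kΩ.
Voltage divider with the loaded lower leg: V_out = 13.5 × 2.685/(12.9 + 2.685) = 13.5 × 0.1723 = 2.326 V.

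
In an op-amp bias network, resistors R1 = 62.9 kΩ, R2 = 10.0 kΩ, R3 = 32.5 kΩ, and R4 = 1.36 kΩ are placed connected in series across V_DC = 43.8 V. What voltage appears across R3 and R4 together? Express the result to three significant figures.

V ≈ 13.9 V

Total series resistance ΣR = 62.9 + 10.0 + 32.5 + 1.36 = 106.8 kΩ.
R_{R3..R4} = 32.5 + 1.36 = 33.86 kΩ.
V = V_DC · R/ΣR = 43.8 × 0.3172 = 13.89 V.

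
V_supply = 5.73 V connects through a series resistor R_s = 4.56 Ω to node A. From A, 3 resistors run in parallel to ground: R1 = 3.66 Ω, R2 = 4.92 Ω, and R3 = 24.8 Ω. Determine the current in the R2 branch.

Combine the parallel branches: R_p = (1/3.66 + 1/4.92 + 1/24.8)⁻¹ = 1.935 Ω.
Node voltage V_A = V_supply · R_p/(R_s + R_p) = 5.73 × 0.2979 = 1.707 V.
Branch current I = V_A/R2 = 1.707/4.92 = 0.3470 A.
(Equivalently: I_total = 0.8822 A, then current-divider fraction G_k/ΣG = 0.3933.)

I ≈ 0.347 A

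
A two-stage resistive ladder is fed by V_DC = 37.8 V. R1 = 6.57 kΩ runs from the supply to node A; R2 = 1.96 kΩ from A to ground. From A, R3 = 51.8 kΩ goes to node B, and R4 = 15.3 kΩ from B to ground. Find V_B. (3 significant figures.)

The second stage (R3 + R4 = 67.10 kΩ) loads node A in parallel with R2.
Effective lower resistance at A: R2 ‖ 67.10 = 1.904 kΩ.
V_A = 37.8 × 1.904/(6.57 + 1.904) = 8.494 V.
Then the unloaded second divider: V_B = V_A × R4/(R3+R4) = 8.494 × 0.2280 = 1.937 V.

V_B ≈ 1.94 V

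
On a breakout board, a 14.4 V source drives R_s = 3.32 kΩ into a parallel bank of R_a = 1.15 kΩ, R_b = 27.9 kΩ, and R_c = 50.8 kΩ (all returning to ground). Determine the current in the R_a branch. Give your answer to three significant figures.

Combine the parallel branches: R_p = (1/1.15 + 1/27.9 + 1/50.8)⁻¹ = 1.081 kΩ.
V_A = 14.4 × 1.081/4.401 = 3.537 V.
Branch current I = V_A/R_a = 3.537/1.15 = 3.076 mA.

I ≈ 3.08 mA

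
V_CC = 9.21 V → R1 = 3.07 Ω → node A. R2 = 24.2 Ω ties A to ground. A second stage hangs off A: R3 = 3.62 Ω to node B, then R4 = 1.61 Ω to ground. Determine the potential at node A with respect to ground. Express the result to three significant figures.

V_A ≈ 5.37 V

Node A sees R2 in parallel with the series input of stage 2, R3 + R4 = 5.230 Ω.
Effective lower resistance at A: R2 ‖ 5.230 = 4.301 Ω.
V_A = 9.21 × 4.301/(3.07 + 4.301) = 5.374 V.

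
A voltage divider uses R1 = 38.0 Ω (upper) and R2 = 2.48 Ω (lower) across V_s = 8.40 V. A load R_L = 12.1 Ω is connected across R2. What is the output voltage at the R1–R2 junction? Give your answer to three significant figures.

R2 ‖ R_L = (2.48 × 12.1)/(2.48 + 12.1) = 2.058 Ω.
Then V_out = V_s · R2'/(R1 + R2') = 8.40 × 2.058/40.06 = 0.4316 V.

V_out ≈ 0.432 V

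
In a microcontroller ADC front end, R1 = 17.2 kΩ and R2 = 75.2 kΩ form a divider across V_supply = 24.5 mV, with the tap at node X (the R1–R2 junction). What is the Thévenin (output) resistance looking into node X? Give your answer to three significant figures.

Looking into X with the source shorted: R_th = R1·R2/(R1+R2) = 17.20 × 75.2/92.40 = 14.00 kΩ.

R_th ≈ 14.0 kΩ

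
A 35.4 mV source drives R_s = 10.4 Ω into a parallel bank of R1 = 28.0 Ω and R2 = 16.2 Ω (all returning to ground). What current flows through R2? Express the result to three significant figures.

I ≈ 1.09 mA

Combine the parallel branches: R_p = (1/28.0 + 1/16.2)⁻¹ = 10.26 Ω.
Node voltage V_A = V_s · R_p/(R_s + R_p) = 35.4 × 0.4967 = 17.58 mV.
I(R2) = V_A / R2 = 17.58/16.2 = 1.085 mA.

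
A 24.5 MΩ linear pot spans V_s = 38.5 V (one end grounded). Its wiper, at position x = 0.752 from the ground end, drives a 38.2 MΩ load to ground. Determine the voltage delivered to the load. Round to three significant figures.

V_out ≈ 25.9 V

Split the track: R_lower = x·R_p = 18.42 MΩ, R_upper = (1−x)·R_p = 6.076 MΩ.
Lower segment in parallel with the load: 18.42 ‖ 38.2 = 12.43 MΩ.
Then V_out = V_s · 12.43/(6.076 + 12.43) = 25.86 V.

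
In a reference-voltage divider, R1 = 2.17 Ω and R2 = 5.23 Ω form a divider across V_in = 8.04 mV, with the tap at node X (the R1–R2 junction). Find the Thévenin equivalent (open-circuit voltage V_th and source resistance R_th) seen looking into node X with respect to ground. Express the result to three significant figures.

V_th is the unloaded tap voltage: V_in · R2/(R1+R2) = 8.04 × 0.7068 = 5.682 mV.
With V_in suppressed (replaced by a short), R_th = R1 ‖ R2 = (2.170 × 5.23)/(2.170 + 5.23) = 1.534 Ω.

V_th ≈ 5.68 mV, R_th ≈ 1.53 Ω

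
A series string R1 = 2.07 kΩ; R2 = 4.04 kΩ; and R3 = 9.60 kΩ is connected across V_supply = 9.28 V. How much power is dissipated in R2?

The common current is I = 9.28/15.71 = 0.5907 mA.
V(R2) = I·R = 2.386 V; P = V·I = 2.386 × 0.5907 = 1.410 mW.

P ≈ 1.41 mW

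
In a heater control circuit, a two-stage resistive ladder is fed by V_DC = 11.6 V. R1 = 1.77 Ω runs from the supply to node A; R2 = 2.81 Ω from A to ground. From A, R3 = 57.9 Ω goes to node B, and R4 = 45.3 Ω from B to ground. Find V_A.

V_A ≈ 7.04 V

The second stage (R3 + R4 = 103.2 Ω) loads node A in parallel with R2.
R2 ‖ (R3+R4) = 2.736 Ω.
So V_A = 11.6 × 0.6071 = 7.043 V.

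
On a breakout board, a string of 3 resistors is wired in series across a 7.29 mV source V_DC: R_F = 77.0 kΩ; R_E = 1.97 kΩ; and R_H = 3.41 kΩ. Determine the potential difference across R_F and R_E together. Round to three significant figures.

V ≈ 6.99 mV

Total series resistance ΣR = 77.0 + 1.97 + 3.41 = 82.38 kΩ.
R_{R_F..R_E} = 77.0 + 1.97 = 78.97 kΩ.
V = V_DC · R/ΣR = 7.29 × 0.9586 = 6.988 mV.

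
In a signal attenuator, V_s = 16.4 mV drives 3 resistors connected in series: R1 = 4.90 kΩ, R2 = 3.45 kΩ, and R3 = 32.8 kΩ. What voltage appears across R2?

Total series resistance ΣR = 4.90 + 3.45 + 32.8 = 41.15 kΩ.
By the voltage-divider rule, V = 16.4 × 3.450/41.15 = 1.375 mV.

V ≈ 1.37 mV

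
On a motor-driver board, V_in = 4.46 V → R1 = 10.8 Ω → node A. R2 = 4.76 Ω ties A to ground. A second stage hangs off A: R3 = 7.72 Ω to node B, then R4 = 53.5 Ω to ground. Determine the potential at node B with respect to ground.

Node A sees R2 in parallel with the series input of stage 2, R3 + R4 = 61.22 Ω.
R2 ‖ (R3+R4) = 4.417 Ω.
First divider: V_A = V_in · 4.417/(10.8 + 4.417) = 1.295 V.
Then the unloaded second divider: V_B = V_A × R4/(R3+R4) = 1.295 × 0.8739 = 1.131 V.

V_B ≈ 1.13 V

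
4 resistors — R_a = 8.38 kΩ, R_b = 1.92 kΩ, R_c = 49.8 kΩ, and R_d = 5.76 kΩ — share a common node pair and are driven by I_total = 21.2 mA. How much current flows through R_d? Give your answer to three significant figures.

I ≈ 4.41 mA

ΣG = 1/8.38 + 1/1.92 + 1/49.8 + 1/5.76 = 0.8339.
Current divider: I(R_d) = I_total · G_k/ΣG = 21.2 × (0.1736/0.8339) = 21.2 × 0.2082 = 4.414 mA.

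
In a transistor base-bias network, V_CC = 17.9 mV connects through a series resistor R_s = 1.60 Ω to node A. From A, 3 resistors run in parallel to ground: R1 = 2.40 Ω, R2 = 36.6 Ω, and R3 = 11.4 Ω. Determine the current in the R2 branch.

Equivalent of the parallel group: R_p = 1.881 Ω.
V_A = 17.9 × 1.881/3.481 = 9.672 mV.
I(R2) = V_A / R2 = 9.672/36.6 = 0.2643 mA.

I ≈ 0.264 mA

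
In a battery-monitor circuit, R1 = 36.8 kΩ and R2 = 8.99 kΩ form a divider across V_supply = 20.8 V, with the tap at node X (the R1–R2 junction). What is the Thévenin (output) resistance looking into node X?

R_th ≈ 7.22 kΩ

With V_supply suppressed (replaced by a short), R_th = R1 ‖ R2 = (36.80 × 8.99)/(36.80 + 8.99) = 7.225 kΩ.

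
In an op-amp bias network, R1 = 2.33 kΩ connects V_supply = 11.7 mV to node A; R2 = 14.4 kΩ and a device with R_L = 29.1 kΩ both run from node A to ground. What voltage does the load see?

V_out ≈ 9.42 mV

The load sits in parallel with R2, giving an effective lower resistance R2' = R2·R_L/(R2+R_L) = 9.633 kΩ.
Then V_out = V_supply · R2'/(R1 + R2') = 11.7 × 9.633/11.96 = 9.421 mV.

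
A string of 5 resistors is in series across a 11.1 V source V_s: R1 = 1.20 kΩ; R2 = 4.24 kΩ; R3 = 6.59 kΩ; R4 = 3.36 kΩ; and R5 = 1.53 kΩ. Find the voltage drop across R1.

V ≈ 0.787 V

ΣR = 1.20 + 4.24 + 6.59 + 3.36 + 1.53 = 16.92 kΩ.
Voltage divider: V = V_s · (1.200 / 16.92) = 11.1 × 0.07092 = 0.7872 V.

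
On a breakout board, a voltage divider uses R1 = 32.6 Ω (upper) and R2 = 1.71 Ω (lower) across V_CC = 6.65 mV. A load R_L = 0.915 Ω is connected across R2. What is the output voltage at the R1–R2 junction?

The load sits in parallel with R2, giving an effective lower resistance R2' = R2·R_L/(R2+R_L) = 0.5961 Ω.
Voltage divider with the loaded lower leg: V_out = 6.65 × 0.5961/(32.6 + 0.5961) = 6.65 × 0.01796 = 0.1194 mV.
(Unloaded it would be 0.331 mV; the load pulls it down.)

V_out ≈ 0.119 mV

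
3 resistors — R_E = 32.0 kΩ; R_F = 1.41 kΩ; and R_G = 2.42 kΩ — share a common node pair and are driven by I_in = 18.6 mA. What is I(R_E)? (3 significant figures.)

I ≈ 0.504 mA

ΣG = 1/32.0 + 1/1.41 + 1/2.42 = 1.154.
By the current-divider rule, I = I_in · G_k/ΣG = 18.6 × 0.02709 = 0.5038 mA.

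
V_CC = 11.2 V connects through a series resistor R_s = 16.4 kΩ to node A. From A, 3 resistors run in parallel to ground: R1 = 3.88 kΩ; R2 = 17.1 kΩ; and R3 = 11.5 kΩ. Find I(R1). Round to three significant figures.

Parallel bank: R_p = 1/(1/3.88 + 1/17.1 + 1/11.5) = 2.480 kΩ.
Node voltage V_A = V_CC · R_p/(R_s + R_p) = 11.2 × 0.1314 = 1.471 V.
Branch current I = V_A/R1 = 1.471/3.88 = 0.3792 mA.
(Check via current divider: I_total = 0.5932 mA; share G_k/ΣG = 0.6393 → same result.)

I ≈ 0.379 mA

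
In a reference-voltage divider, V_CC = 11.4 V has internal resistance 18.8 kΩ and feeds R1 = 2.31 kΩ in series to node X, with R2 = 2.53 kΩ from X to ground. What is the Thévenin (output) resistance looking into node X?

R_th ≈ 2.26 kΩ

R1' = 18.8 + 2.31 = 21.11 kΩ (source resistance + R1).
With V_CC suppressed (replaced by a short), R_th = R1' ‖ R2 = (21.11 × 2.53)/(21.11 + 2.53) = 2.259 kΩ.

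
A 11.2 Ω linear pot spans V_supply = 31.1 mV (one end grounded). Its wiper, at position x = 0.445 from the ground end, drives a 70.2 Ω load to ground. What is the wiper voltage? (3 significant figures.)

V_out ≈ 13.3 mV

Lower segment x·R_p = 4.984 Ω; upper segment (1−x)·R_p = 6.216 Ω.
(x·R_p) ‖ R_L = 4.654 Ω.
V_out = 31.1 × 4.654/(6.216 + 4.654) = 13.31 mV.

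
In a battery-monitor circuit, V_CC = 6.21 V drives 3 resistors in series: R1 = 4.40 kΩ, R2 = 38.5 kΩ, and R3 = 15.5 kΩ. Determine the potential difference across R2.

V ≈ 4.09 V

ΣR = 4.40 + 38.5 + 15.5 = 58.40 kΩ.
V = V_CC · R/ΣR = 6.21 × 0.6592 = 4.094 V.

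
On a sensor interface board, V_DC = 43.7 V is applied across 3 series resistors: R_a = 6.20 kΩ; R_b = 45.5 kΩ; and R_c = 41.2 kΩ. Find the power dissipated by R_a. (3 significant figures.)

P ≈ 1.37 mW

The common current is I = 43.7/92.90 = 0.4704 mA.
V(R_a) = I·R = 2.916 V; P = V·I = 2.916 × 0.4704 = 1.372 mW.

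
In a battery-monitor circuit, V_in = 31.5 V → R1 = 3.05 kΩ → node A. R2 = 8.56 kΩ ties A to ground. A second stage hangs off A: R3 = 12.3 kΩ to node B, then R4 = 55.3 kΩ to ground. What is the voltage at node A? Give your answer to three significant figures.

The second stage (R3 + R4 = 67.60 kΩ) loads node A in parallel with R2.
R2 ‖ (R3+R4) = 7.598 kΩ.
First divider: V_A = V_in · 7.598/(3.05 + 7.598) = 22.48 V.

V_A ≈ 22.5 V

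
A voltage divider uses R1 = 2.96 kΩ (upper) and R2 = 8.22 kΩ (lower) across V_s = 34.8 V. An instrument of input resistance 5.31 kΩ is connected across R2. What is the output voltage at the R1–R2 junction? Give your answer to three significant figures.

First combine the lower leg with the load: R2 ‖ R_L = 3.226 kΩ.
Then V_out = V_s · R2'/(R1 + R2') = 34.8 × 3.226/6.186 = 18.15 V.

V_out ≈ 18.1 V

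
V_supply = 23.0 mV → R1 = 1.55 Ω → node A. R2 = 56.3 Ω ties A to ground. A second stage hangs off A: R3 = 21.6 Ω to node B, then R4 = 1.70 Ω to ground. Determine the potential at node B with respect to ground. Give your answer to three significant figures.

Looking into the second stage from A: R3 + R4 = 23.30 Ω appears in parallel with R2.
R2 ‖ (R3+R4) = 16.48 Ω.
V_A = 23.0 × 16.48/(1.55 + 16.48) = 21.02 mV.
Stage 2 is unloaded, so V_B = V_A · R4/(R3+R4) = 21.02 × 1.70/23.30 = 1.534 mV.

V_B ≈ 1.53 mV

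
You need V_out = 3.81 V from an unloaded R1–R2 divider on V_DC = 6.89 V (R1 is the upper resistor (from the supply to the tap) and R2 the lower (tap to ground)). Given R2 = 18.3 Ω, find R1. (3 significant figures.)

R1 ≈ 14.8 Ω

Required fraction k = V_out/V_DC = 0.5530.
Rearranging, R1 = R2·(1−k)/k = 18.3 × 0.8084 = 14.79 Ω.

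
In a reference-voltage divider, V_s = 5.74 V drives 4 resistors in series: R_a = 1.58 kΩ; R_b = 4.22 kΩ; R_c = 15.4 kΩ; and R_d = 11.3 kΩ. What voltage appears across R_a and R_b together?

V ≈ 1.02 V

ΣR = 1.58 + 4.22 + 15.4 + 11.3 = 32.50 kΩ.
R_{R_a..R_b} = 1.58 + 4.22 = 5.800 kΩ.
V = V_s · R/ΣR = 5.74 × 0.1785 = 1.024 V.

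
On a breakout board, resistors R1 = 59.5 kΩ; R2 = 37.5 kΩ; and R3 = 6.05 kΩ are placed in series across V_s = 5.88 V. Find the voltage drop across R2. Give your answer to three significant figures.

Series total: ΣR = 59.5 + 37.5 + 6.05 = 103.0 kΩ.
Voltage divider: V = V_s · (37.50 / 103.0) = 5.88 × 0.3639 = 2.140 V.

V ≈ 2.14 V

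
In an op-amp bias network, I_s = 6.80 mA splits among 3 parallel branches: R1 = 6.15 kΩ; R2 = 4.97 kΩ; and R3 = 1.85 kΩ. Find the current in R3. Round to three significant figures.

I ≈ 4.06 mA

Total conductance ΣG = 1/6.15 + 1/4.97 + 1/1.85 = 0.9043 (units of 1/kΩ).
By the current-divider rule, I = I_s · G_k/ΣG = 6.80 × 0.5977 = 4.064 mA.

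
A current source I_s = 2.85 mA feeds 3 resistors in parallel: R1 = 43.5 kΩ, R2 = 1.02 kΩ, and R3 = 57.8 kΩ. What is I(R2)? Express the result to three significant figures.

I ≈ 2.74 mA

Total conductance ΣG = 1/43.5 + 1/1.02 + 1/57.8 = 1.021 (units of 1/kΩ).
Current divider: I(R2) = I_s · G_k/ΣG = 2.85 × (0.9804/1.021) = 2.85 × 0.9605 = 2.738 mA.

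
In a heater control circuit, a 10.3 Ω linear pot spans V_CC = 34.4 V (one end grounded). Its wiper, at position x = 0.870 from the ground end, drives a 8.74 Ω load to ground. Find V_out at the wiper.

V_out ≈ 26.4 V

Lower segment x·R_p = 8.961 Ω; upper segment (1−x)·R_p = 1.339 Ω.
R_L loads the lower segment: effective lower R = 4.425 Ω.
Loaded-divider output: V_out = 34.4 × 0.7677 = 26.41 V.
(Unloaded: V_out = x·V_CC = 29.9 V.)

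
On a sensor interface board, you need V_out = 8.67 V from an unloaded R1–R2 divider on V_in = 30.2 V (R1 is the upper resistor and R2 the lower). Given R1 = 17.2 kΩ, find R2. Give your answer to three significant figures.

V_out/V_in = R2/(R1+R2) = 0.2871.
Rearranging, R2 = R1·k/(1−k) = 17.2 × 0.4027 = 6.926 kΩ.

R2 ≈ 6.93 kΩ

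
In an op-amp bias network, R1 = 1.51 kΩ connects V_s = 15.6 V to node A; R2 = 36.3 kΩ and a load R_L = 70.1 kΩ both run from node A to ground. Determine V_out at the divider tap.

R2 ‖ R_L = (36.3 × 70.1)/(36.3 + 70.1) = 23.92 kΩ.
Then V_out = V_s · R2'/(R1 + R2') = 15.6 × 23.92/25.43 = 14.67 V.

V_out ≈ 14.7 V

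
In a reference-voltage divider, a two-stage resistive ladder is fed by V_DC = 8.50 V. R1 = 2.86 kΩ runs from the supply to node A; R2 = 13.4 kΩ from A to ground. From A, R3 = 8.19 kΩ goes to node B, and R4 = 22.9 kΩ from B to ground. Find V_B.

V_B ≈ 4.80 V

Node A sees R2 in parallel with the series input of stage 2, R3 + R4 = 31.09 kΩ.
R2 ‖ (R3+R4) = 9.364 kΩ.
First divider: V_A = V_DC · 9.364/(2.86 + 9.364) = 6.511 V.
Then the unloaded second divider: V_B = V_A × R4/(R3+R4) = 6.511 × 0.7366 = 4.796 V.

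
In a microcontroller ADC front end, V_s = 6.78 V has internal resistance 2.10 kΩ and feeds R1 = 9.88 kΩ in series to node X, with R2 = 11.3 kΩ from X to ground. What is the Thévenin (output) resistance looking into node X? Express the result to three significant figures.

R_th ≈ 5.82 kΩ

R1' = 2.10 + 9.88 = 11.98 kΩ (source resistance + R1).
Zeroing V_s shorts the top of R1' to ground, so R_th = R1' ‖ R2 = 5.815 kΩ.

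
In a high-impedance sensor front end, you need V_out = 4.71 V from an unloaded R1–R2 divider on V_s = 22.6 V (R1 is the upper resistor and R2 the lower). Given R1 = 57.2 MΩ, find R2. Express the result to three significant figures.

The divider ratio is R2/(R1+R2) = 4.71/22.6 = 0.2084.
Rearranging, R2 = R1·k/(1−k) = 57.2 × 0.2633 = 15.06 MΩ.

R2 ≈ 15.1 MΩ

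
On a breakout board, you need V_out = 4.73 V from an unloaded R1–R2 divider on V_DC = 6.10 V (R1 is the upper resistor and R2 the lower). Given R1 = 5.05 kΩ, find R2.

R2 ≈ 17.4 kΩ

Required fraction k = V_out/V_DC = 0.7754.
Rearranging, R2 = R1·k/(1−k) = 5.05 × 3.453 = 17.44 kΩ.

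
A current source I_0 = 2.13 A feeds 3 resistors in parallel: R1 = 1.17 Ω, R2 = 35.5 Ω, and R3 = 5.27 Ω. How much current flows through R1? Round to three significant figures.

ΣG = 1/1.17 + 1/35.5 + 1/5.27 = 1.073.
Current divider: I(R1) = I_0 · G_k/ΣG = 2.13 × (0.8547/1.073) = 2.13 × 0.7968 = 1.697 A.

I ≈ 1.70 A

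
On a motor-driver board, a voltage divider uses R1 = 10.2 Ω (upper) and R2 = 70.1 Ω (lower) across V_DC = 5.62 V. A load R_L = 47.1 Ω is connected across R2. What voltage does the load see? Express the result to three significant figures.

The load sits in parallel with R2, giving an effective lower resistance R2' = R2·R_L/(R2+R_L) = 28.17 Ω.
Now apply the divider: V_out = 5.62 × 0.7342 = 4.126 V.

V_out ≈ 4.13 V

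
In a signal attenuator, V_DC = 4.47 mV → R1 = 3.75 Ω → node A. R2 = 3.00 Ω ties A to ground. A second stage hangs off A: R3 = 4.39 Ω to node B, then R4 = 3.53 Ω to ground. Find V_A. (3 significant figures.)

V_A ≈ 1.64 mV

Node A sees R2 in parallel with the series input of stage 2, R3 + R4 = 7.920 Ω.
R2 ‖ (R3+R4) = 2.176 Ω.
So V_A = 4.47 × 0.3672 = 1.641 mV.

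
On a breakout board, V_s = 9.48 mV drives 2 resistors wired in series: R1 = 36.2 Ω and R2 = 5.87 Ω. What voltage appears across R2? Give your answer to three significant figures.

ΣR = 36.2 + 5.87 = 42.07 Ω.
By the voltage-divider rule, V = 9.48 × 5.870/42.07 = 1.323 mV.

V ≈ 1.32 mV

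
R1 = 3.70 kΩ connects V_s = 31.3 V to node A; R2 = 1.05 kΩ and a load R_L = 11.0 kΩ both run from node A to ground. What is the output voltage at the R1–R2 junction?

First combine the lower leg with the load: R2 ‖ R_L = 0.9585 kΩ.
Now apply the divider: V_out = 31.3 × 0.2058 = 6.440 V.
(Unloaded it would be 6.92 V; the load pulls it down.)

V_out ≈ 6.44 V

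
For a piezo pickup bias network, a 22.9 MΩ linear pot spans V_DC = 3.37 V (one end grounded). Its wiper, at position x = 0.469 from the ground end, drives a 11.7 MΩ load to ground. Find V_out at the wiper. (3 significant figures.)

Lower segment x·R_p = 10.74 MΩ; upper segment (1−x)·R_p = 12.16 MΩ.
(x·R_p) ‖ R_L = 5.600 MΩ.
Loaded-divider output: V_out = 3.37 × 0.3153 = 1.063 V.
(Unloaded: V_out = x·V_DC = 1.58 V.)

V_out ≈ 1.06 V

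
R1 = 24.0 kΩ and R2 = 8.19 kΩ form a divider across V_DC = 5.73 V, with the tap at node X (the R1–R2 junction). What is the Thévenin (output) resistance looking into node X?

R_th ≈ 6.11 kΩ

Looking into X with the source shorted: R_th = R1·R2/(R1+R2) = 24.00 × 8.19/32.19 = 6.106 kΩ.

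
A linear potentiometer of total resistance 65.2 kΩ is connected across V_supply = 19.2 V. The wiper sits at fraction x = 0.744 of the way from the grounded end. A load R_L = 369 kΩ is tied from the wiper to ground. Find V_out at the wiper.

Lower segment x·R_p = 48.51 kΩ; upper segment (1−x)·R_p = 16.69 kΩ.
(x·R_p) ‖ R_L = 42.87 kΩ.
Loaded-divider output: V_out = 19.2 × 0.7198 = 13.82 V.
(Unloaded: V_out = x·V_supply = 14.3 V.)

V_out ≈ 13.8 V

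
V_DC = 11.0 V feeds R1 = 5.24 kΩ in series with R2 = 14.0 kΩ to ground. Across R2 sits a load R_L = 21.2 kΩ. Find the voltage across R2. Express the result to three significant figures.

R2 ‖ R_L = (14.0 × 21.2)/(14.0 + 21.2) = 8.432 kΩ.
Voltage divider with the loaded lower leg: V_out = 11.0 × 8.432/(5.24 + 8.432) = 11.0 × 0.6167 = 6.784 V.

V_out ≈ 6.78 V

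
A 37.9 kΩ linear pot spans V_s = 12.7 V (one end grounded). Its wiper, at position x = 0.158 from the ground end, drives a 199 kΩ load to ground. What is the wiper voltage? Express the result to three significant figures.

The pot divides into 31.91 kΩ above the wiper and 5.988 kΩ below.
Lower segment in parallel with the load: 5.988 ‖ 199 = 5.813 kΩ.
Then V_out = V_s · 5.813/(31.91 + 5.813) = 1.957 V.
(Unloaded: V_out = x·V_s = 2.01 V.)

V_out ≈ 1.96 V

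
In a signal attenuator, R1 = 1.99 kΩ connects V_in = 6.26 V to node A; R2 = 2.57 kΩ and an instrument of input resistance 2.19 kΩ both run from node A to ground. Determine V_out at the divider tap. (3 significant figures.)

The load sits in parallel with R2, giving an effective lower resistance R2' = R2·R_L/(R2+R_L) = 1.182 kΩ.
Voltage divider with the loaded lower leg: V_out = 6.26 × 1.182/(1.99 + 1.182) = 6.26 × 0.3727 = 2.333 V.
(Unloaded it would be 3.53 V; the load pulls it down.)

V_out ≈ 2.33 V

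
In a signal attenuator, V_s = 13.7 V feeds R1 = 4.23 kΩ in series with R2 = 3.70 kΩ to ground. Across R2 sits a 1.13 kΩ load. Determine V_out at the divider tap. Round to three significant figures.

R2 ‖ R_L = (3.70 × 1.13)/(3.70 + 1.13) = 0.8656 kΩ.
Then V_out = V_s · R2'/(R1 + R2') = 13.7 × 0.8656/5.096 = 2.327 V.

V_out ≈ 2.33 V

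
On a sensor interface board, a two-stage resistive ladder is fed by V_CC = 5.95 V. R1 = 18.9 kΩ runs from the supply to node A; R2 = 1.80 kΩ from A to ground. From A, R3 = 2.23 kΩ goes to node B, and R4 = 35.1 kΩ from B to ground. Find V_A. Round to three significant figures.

Looking into the second stage from A: R3 + R4 = 37.33 kΩ appears in parallel with R2.
R2 ‖ (R3+R4) = 1.717 kΩ.
V_A = 5.95 × 1.717/(18.9 + 1.717) = 0.4956 V.

V_A ≈ 0.496 V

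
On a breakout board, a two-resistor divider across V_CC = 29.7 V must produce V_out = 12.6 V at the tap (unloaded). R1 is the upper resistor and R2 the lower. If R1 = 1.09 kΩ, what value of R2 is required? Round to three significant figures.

R2 ≈ 0.803 kΩ

The divider ratio is R2/(R1+R2) = 12.6/29.7 = 0.4242.
R2 = R1 · 0.4242/(1 − 0.4242) = 0.8032 kΩ.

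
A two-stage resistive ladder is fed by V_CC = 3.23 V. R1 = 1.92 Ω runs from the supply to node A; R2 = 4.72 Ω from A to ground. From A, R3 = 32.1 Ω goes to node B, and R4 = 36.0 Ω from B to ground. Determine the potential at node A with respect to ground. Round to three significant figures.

Looking into the second stage from A: R3 + R4 = 68.10 Ω appears in parallel with R2.
R2 ‖ (R3+R4) = 4.414 Ω.
V_A = 3.23 × 4.414/(1.92 + 4.414) = 2.251 V.

V_A ≈ 2.25 V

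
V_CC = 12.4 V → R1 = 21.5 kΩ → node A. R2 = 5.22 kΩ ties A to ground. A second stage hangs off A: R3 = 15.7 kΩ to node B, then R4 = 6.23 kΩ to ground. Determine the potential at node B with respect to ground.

The second stage (R3 + R4 = 21.93 kΩ) loads node A in parallel with R2.
R2 ‖ (R3+R4) = 4.216 kΩ.
So V_A = 12.4 × 0.1640 = 2.033 V.
Then the unloaded second divider: V_B = V_A × R4/(R3+R4) = 2.033 × 0.2841 = 0.5776 V.

V_B ≈ 0.578 V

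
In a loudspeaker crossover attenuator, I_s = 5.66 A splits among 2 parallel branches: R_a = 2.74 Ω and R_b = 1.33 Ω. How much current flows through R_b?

With just two branches, the current splits inversely with resistance.
I(R_b) = 5.66 × 2.74/(2.74 + 1.33) = 5.66 × 0.6732 = 3.810 A.

I ≈ 3.81 A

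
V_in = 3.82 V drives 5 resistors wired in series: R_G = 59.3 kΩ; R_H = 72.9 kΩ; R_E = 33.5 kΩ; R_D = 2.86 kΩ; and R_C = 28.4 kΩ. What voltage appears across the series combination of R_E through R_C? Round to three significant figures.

V ≈ 1.26 V

ΣR = 59.3 + 72.9 + 33.5 + 2.86 + 28.4 = 197.0 kΩ.
R_{R_E..R_C} = 33.5 + 2.86 + 28.4 = 64.76 kΩ.
V = V_in · R/ΣR = 3.82 × 0.3288 = 1.256 V.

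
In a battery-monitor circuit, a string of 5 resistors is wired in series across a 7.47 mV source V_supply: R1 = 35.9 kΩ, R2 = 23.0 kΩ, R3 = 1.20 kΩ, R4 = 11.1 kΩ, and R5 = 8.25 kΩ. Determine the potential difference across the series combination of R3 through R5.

Series total: ΣR = 35.9 + 23.0 + 1.20 + 11.1 + 8.25 = 79.45 kΩ.
R_{R3..R5} = 1.20 + 11.1 + 8.25 = 20.55 kΩ.
Voltage divider: V = V_supply · (20.55 / 79.45) = 7.47 × 0.2587 = 1.932 mV.

V ≈ 1.93 mV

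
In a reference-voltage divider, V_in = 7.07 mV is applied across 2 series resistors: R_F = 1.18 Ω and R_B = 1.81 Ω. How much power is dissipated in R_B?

P ≈ 10.1 µW

Series current I = V_in/ΣR = 7.07/2.990 = 2.365 mA.
V(R_B) = I·R = 4.280 mV; P = V·I = 4.280 × 2.365 = 10.12 µW.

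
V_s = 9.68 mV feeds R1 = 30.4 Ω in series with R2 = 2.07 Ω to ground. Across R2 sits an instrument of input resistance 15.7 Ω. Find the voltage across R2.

The load sits in parallel with R2, giving an effective lower resistance R2' = R2·R_L/(R2+R_L) = 1.829 Ω.
Now apply the divider: V_out = 9.68 × 0.05675 = 0.5493 mV.

V_out ≈ 0.549 mV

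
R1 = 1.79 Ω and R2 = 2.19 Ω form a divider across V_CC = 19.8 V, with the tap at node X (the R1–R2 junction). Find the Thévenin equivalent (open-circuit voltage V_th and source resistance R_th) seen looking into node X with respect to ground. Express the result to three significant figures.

V_th is the unloaded tap voltage: V_CC · R2/(R1+R2) = 19.8 × 0.5503 = 10.89 V.
Zeroing V_CC shorts the top of R1 to ground, so R_th = R1 ‖ R2 = 0.9849 Ω.

V_th ≈ 10.9 V, R_th ≈ 0.985 Ω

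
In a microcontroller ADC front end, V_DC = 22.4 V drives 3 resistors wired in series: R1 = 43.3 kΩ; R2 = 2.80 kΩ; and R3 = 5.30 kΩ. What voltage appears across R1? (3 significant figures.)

Series total: ΣR = 43.3 + 2.80 + 5.30 = 51.40 kΩ.
By the voltage-divider rule, V = 22.4 × 43.30/51.40 = 18.87 V.

V ≈ 18.9 V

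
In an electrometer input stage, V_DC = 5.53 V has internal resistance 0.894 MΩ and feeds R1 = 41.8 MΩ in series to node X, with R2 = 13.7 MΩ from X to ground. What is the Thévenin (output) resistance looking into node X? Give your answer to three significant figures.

R1' = 0.894 + 41.8 = 42.69 MΩ (source resistance + R1).
Looking into X with the source shorted: R_th = R1'·R2/(R1'+R2) = 42.69 × 13.7/56.39 = 10.37 MΩ.

R_th ≈ 10.4 MΩ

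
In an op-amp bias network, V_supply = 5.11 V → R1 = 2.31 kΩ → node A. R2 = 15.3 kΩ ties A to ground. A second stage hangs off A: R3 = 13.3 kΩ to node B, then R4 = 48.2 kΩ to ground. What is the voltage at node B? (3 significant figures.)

The second stage (R3 + R4 = 61.50 kΩ) loads node A in parallel with R2.
R2 ‖ (R3+R4) = 12.25 kΩ.
So V_A = 5.11 × 0.8414 = 4.299 V.
Then the unloaded second divider: V_B = V_A × R4/(R3+R4) = 4.299 × 0.7837 = 3.370 V.

V_B ≈ 3.37 V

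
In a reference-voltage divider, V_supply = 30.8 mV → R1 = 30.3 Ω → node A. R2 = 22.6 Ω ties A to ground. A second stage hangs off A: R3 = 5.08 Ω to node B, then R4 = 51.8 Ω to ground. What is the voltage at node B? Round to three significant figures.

The second stage (R3 + R4 = 56.88 Ω) loads node A in parallel with R2.
Effective lower resistance at A: R2 ‖ 56.88 = 16.17 Ω.
First divider: V_A = V_supply · 16.17/(30.3 + 16.17) = 10.72 mV.
V_B = V_A × 0.9107 = 9.762 mV.

V_B ≈ 9.76 mV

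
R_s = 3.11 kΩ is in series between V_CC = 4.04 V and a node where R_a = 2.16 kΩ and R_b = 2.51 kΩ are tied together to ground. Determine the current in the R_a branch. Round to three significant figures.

Combine the parallel branches: R_p = (1/2.16 + 1/2.51)⁻¹ = 1.161 kΩ.
Node voltage V_A = V_CC · R_p/(R_s + R_p) = 4.04 × 0.2718 = 1.098 V.
Branch current I = V_A/R_a = 1.098/2.16 = 0.5084 mA.

I ≈ 0.508 mA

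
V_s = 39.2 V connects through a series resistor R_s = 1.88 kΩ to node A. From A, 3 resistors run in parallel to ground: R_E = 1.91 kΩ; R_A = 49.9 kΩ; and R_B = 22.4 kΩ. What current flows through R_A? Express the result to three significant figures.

I ≈ 0.373 mA

Combine the parallel branches: R_p = (1/1.91 + 1/49.9 + 1/22.4)⁻¹ = 1.700 kΩ.
Node voltage V_A = V_s · R_p/(R_s + R_p) = 39.2 × 0.4749 = 18.61 V.
Branch current I = V_A/R_A = 18.61/49.9 = 0.3730 mA.
(Check via current divider: I_total = 10.95 mA; share G_k/ΣG = 0.03407 → same result.)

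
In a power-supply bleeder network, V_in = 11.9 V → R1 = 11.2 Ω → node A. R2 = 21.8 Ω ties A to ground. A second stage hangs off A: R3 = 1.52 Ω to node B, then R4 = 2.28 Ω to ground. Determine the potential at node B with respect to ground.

V_B ≈ 1.60 V

The second stage (R3 + R4 = 3.800 Ω) loads node A in parallel with R2.
R2 ‖ (R3+R4) = 3.236 Ω.
First divider: V_A = V_in · 3.236/(11.2 + 3.236) = 2.667 V.
Stage 2 is unloaded, so V_B = V_A · R4/(R3+R4) = 2.667 × 2.28/3.800 = 1.600 V.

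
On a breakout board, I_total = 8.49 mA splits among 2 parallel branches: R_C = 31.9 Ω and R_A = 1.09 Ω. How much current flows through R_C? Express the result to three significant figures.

For two parallel branches, I_k = I_total · (other R)/(sum of R).
So I = 8.49 × 1.09/32.99 = 0.2805 mA.

I ≈ 0.281 mA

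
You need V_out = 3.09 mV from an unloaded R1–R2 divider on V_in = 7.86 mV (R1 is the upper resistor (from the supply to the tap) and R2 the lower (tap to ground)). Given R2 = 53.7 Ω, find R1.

Required fraction k = V_out/V_in = 0.3931.
R1 = R2·(1/k − 1) = 53.7 × 1.544 = 82.90 Ω.

R1 ≈ 82.9 Ω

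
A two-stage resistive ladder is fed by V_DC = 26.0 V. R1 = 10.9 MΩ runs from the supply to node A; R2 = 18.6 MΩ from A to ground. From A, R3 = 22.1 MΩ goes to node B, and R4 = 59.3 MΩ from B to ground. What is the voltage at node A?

The second stage (R3 + R4 = 81.40 MΩ) loads node A in parallel with R2.
R2 ‖ (R3+R4) = 15.14 MΩ.
V_A = 26.0 × 15.14/(10.9 + 15.14) = 15.12 V.

V_A ≈ 15.1 V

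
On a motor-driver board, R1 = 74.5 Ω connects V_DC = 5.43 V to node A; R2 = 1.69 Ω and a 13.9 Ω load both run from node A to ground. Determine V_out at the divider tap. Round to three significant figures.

V_out ≈ 0.108 V

First combine the lower leg with the load: R2 ‖ R_L = 1.507 Ω.
Now apply the divider: V_out = 5.43 × 0.01982 = 0.1076 V.
(Unloaded it would be 0.120 V; the load pulls it down.)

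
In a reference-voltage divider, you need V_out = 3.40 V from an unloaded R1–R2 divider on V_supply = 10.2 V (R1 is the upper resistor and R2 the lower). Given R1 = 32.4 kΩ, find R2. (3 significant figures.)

R2 ≈ 16.2 kΩ

The divider ratio is R2/(R1+R2) = 3.40/10.2 = 0.3333.
So R2 = R1 · V_out/(V_supply − V_out) = 32.4 × 3.40/(10.2 − 3.40) = 32.4 × 0.5000 = 16.20 kΩ.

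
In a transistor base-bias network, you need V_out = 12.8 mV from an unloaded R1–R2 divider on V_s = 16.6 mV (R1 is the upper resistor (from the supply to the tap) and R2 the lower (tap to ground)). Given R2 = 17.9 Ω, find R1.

R1 ≈ 5.31 Ω

Required fraction k = V_out/V_s = 0.7711.
Rearranging, R1 = R2·(1−k)/k = 17.9 × 0.2969 = 5.314 Ω.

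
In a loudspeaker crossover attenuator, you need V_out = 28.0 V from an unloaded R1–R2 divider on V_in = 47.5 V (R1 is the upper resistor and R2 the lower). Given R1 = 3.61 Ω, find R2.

R2 ≈ 5.18 Ω

V_out/V_in = R2/(R1+R2) = 0.5895.
Rearranging, R2 = R1·k/(1−k) = 3.61 × 1.436 = 5.184 Ω.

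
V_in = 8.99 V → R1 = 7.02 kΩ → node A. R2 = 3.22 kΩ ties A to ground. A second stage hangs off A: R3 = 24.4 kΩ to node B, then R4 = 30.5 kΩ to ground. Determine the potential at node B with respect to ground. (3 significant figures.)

V_B ≈ 1.51 V

Node A sees R2 in parallel with the series input of stage 2, R3 + R4 = 54.90 kΩ.
Effective lower resistance at A: R2 ‖ 54.90 = 3.042 kΩ.
So V_A = 8.99 × 0.3023 = 2.718 V.
V_B = V_A × 0.5556 = 1.510 V.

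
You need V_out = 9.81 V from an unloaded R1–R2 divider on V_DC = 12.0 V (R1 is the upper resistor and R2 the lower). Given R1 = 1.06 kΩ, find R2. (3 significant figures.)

Required fraction k = V_out/V_DC = 0.8175.
So R2 = R1 · V_out/(V_DC − V_out) = 1.06 × 9.81/(12.0 − 9.81) = 1.06 × 4.479 = 4.748 kΩ.

R2 ≈ 4.75 kΩ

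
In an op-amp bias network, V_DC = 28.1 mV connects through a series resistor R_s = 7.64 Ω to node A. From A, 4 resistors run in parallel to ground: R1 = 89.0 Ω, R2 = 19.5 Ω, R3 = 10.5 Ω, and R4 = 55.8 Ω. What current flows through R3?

Combine the parallel branches: R_p = (1/89.0 + 1/19.5 + 1/10.5 + 1/55.8)⁻¹ = 5.692 Ω.
V_A = 28.1 × 5.692/13.33 = 12.00 mV.
Branch current I = V_A/R3 = 12.00/10.5 = 1.143 mA.

I ≈ 1.14 mA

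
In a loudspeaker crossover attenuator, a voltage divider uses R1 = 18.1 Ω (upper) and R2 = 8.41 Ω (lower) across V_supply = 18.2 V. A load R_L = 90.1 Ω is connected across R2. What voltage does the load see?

R2 ‖ R_L = (8.41 × 90.1)/(8.41 + 90.1) = 7.692 Ω.
Voltage divider with the loaded lower leg: V_out = 18.2 × 7.692/(18.1 + 7.692) = 18.2 × 0.2982 = 5.428 V.
(Unloaded it would be 5.77 V; the load pulls it down.)

V_out ≈ 5.43 V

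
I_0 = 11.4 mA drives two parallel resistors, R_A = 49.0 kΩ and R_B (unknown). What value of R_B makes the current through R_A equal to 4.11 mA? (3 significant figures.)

R_B ≈ 27.6 kΩ

Two-branch current divider: I_A = I_0 · R_B/(R_A + R_B).
With f = 0.3605, R_B = R_A · f/(1−f) = 49.0 × 0.5638 = 27.63 kΩ.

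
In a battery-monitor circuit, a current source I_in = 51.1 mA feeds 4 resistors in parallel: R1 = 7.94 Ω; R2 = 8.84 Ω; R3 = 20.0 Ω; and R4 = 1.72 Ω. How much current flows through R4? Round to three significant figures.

I ≈ 34.1 mA

Total conductance ΣG = 1/7.94 + 1/8.84 + 1/20.0 + 1/1.72 = 0.8705 (units of 1/Ω).
By the current-divider rule, I = I_in · G_k/ΣG = 51.1 × 0.6679 = 34.13 mA.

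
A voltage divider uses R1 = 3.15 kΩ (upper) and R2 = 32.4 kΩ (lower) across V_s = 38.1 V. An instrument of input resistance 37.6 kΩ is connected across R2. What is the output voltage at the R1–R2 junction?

The load sits in parallel with R2, giving an effective lower resistance R2' = R2·R_L/(R2+R_L) = 17.40 kΩ.
Now apply the divider: V_out = 38.1 × 0.8467 = 32.26 V.
(Unloaded it would be 34.7 V; the load pulls it down.)

V_out ≈ 32.3 V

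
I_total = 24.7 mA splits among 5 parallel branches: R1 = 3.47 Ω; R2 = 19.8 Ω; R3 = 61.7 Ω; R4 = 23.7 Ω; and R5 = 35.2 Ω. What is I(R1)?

Conductances: ΣG = 1/3.47 + 1/19.8 + 1/61.7 + 1/23.7 + 1/35.2 = 0.4255 (1/Ω).
R1 takes the fraction G_k/ΣG = 0.2882/0.4255 = 0.6773, so I = 24.7 × 0.6773 = 16.73 mA.

I ≈ 16.7 mA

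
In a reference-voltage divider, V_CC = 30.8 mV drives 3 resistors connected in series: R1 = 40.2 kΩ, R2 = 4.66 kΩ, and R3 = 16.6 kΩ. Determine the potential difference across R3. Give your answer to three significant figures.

Series total: ΣR = 40.2 + 4.66 + 16.6 = 61.46 kΩ.
By the voltage-divider rule, V = 30.8 × 16.60/61.46 = 8.319 mV.

V ≈ 8.32 mV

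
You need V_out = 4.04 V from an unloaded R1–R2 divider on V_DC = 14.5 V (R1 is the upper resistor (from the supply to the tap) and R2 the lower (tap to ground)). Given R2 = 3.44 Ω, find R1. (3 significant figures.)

R1 ≈ 8.91 Ω

Required fraction k = V_out/V_DC = 0.2786.
So R1 = R2 · (V_DC/V_out − 1) = 3.44 × (14.5/4.04 − 1) = 3.44 × 2.589 = 8.907 Ω.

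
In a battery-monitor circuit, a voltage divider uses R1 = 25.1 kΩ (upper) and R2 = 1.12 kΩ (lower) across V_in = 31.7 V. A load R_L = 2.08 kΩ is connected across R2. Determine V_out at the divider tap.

The load sits in parallel with R2, giving an effective lower resistance R2' = R2·R_L/(R2+R_L) = 0.7280 kΩ.
Voltage divider with the loaded lower leg: V_out = 31.7 × 0.7280/(25.1 + 0.7280) = 31.7 × 0.02819 = 0.8935 V.

V_out ≈ 0.894 V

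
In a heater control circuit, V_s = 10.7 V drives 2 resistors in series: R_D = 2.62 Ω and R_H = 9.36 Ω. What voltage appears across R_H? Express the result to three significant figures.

Total series resistance ΣR = 2.62 + 9.36 = 11.98 Ω.
By the voltage-divider rule, V = 10.7 × 9.360/11.98 = 8.360 V.

V ≈ 8.36 V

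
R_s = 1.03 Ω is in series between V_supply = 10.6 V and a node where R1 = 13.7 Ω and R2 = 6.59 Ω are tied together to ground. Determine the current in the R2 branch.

I ≈ 1.31 A

Parallel bank: R_p = 1/(1/13.7 + 1/6.59) = 4.450 Ω.
V_A by voltage divider: V_A = 10.6 × 4.450/(1.03 + 4.450) = 8.608 V.
Branch current I = V_A/R2 = 8.608/6.59 = 1.306 A.
(Equivalently: I_total = 1.934 A, then current-divider fraction G_k/ΣG = 0.6752.)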